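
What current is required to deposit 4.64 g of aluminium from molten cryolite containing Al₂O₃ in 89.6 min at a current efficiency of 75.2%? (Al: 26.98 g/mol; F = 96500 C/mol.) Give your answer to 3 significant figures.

12.3 A

n(Al) = 4.64 / 26.98 = 0.1720 mol
Al³⁺ + 3e⁻ → Al, so n(e⁻) = 3 × 0.1720 = 0.5160 mol
Q = 0.5160 × 96500 / 0.752 = 66220 C
I = Q / t = 66220 / 5376 s = 12.3 A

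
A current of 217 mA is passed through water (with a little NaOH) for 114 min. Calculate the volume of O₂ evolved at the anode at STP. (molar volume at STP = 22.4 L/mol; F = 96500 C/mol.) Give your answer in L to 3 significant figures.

0.0861 L

Q = It = 0.217 × 6840 = 1484 C
Moles of electrons = 1484 / 96500 = 0.01538 mol
2H₂O → O₂ + 4H⁺ + 4e⁻, so n(O₂) = 0.01538 / 4 = 0.003845 mol
V = 0.003845 × 22.4 = 0.08613 L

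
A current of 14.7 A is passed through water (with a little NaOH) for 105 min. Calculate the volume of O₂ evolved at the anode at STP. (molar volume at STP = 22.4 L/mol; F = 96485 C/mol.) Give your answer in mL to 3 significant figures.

5380 mL

Q = 14.7 A × 6300 s = 92610 C
n(e⁻) = 92610 / 96485 = 0.9598 mol
2H₂O → O₂ + 4H⁺ + 4e⁻, so n(O₂) = 0.9598 / 4 = 0.2400 mol
V = 0.2400 × 22.4 = 5.376 L
= 5380 mL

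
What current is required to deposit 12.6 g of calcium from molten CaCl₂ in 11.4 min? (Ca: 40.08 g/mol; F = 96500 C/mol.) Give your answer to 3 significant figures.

n(Ca) = 12.6 / 40.08 = 0.3144 mol
Ca²⁺ + 2e⁻ → Ca, so n(e⁻) = 2 × 0.3144 = 0.6288 mol
Q = 0.6288 × 96500 = 60680 C
I = Q / t = 60680 / 684 s = 88.7 A

88.7 A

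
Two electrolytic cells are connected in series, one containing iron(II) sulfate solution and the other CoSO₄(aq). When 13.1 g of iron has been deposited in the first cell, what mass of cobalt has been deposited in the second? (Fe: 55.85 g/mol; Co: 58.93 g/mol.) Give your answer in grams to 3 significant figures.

13.8 g

n(Fe) = 13.1 / 55.85 = 0.2346 mol
Fe²⁺ + 2e⁻ → Fe, so n(e⁻) = 2 × 0.2346 = 0.4692 mol
The cells are in series, so the same charge (and hence the same n(e⁻) = 0.4692 mol) passes through both.
Co²⁺ + 2e⁻ → Co, so n(Co) = 0.4692 / 2 = 0.2346 mol
m(Co) = 0.2346 × 58.93 = 13.8 g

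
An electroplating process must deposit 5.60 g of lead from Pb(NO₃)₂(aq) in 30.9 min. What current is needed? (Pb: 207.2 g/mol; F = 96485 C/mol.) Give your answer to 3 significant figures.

2.81 A

n(Pb) = 5.60 / 207.2 = 0.02703 mol
Pb²⁺ + 2e⁻ → Pb, so n(e⁻) = 2 × 0.02703 = 0.05406 mol
Q = 0.05406 × 96485 = 5216 C
I = Q / t = 5216 / 1854 s = 2.81 A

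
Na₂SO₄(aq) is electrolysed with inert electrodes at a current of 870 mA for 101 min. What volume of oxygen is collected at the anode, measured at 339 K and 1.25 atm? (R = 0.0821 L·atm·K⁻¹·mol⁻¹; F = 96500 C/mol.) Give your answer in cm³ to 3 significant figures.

Q = It = 0.870 × 6060 = 5272 C
n(e⁻) = 5272 / 96500 = 0.05463 mol
2H₂O → O₂ + 4H⁺ + 4e⁻, so n(O₂) = 0.05463 / 4 = 0.01366 mol
V = nRT/P = 0.01366 × 0.0821 × 339 / 1.25 = 0.3041 L
= 304 cm³

304 cm³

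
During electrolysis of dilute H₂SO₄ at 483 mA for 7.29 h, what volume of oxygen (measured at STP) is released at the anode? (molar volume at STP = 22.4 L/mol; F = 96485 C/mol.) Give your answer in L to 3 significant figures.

Q = 0.483 A × 26244 s = 12680 C
n(e⁻) = 12680 / 96485 = 0.1314 mol
2H₂O → O₂ + 4H⁺ + 4e⁻, so n(O₂) = 0.1314 / 4 = 0.03285 mol
V = 0.03285 × 22.4 = 0.7358 L

0.736 L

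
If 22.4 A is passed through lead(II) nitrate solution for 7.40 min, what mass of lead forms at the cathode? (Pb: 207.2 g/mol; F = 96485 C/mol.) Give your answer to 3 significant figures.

Charge passed = 22.4 × 444 = 9946 C
Moles of electrons = 9946 / 96485 = 0.1031 mol
Pb²⁺ + 2e⁻ → Pb, so n(Pb) = 0.1031 / 2 = 0.05155 mol
m = 0.05155 × 207.2 = 10.7 g

10.7 g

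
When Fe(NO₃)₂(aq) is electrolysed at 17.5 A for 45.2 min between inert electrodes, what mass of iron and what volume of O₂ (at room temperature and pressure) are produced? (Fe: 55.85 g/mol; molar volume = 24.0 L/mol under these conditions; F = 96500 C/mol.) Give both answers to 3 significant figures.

Q = 17.5 × 2712 = 47460 C; n(e⁻) = 47460 / 96500 = 0.4918 mol
Cathode: Fe²⁺ + 2e⁻ → Fe → n(Fe) = 0.4918/2 = 0.2459 mol → 13.7 g
Anode: 2H₂O → O₂ + 4H⁺ + 4e⁻ → n(O₂) = 0.4918/4 = 0.1230 mol → 2.95 L

13.7 g Fe; 2.95 L O₂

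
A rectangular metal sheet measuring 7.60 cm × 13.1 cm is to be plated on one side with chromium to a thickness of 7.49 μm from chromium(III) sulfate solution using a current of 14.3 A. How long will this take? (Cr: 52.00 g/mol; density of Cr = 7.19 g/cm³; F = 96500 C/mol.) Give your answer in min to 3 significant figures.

Plated area = 7.60 × 13.1 = 99.56 cm²
Volume = 99.56 × 7.49×10⁻⁴ cm = 0.07457 cm³
m(Cr) = 0.07457 × 7.19 = 0.5362 g
n(Cr) = 0.5362 / 52.00 = 0.01031 mol; n(e⁻) = 3 × 0.01031 = 0.03093 mol
Q = 0.03093 × 96500 = 2985 C
t = 2985 / 14.3 = 208.7 s = 3.48 min

3.48 min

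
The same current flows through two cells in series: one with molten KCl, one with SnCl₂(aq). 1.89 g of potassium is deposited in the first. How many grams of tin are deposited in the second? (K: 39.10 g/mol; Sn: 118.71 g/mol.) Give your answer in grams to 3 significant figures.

n(K) = 1.89 / 39.10 = 0.04834 mol
K⁺ + e⁻ → K, so n(e⁻) = 0.04834 mol
The cells are in series, so the same charge (and hence the same n(e⁻) = 0.04834 mol) passes through both.
Sn²⁺ + 2e⁻ → Sn, so n(Sn) = 0.04834 / 2 = 0.02417 mol
m(Sn) = 0.02417 × 118.71 = 2.87 g

2.87 g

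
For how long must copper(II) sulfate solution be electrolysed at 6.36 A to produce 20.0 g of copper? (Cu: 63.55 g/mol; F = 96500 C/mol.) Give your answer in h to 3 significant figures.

n(Cu) = 20.0 / 63.55 = 0.3147 mol
Cu²⁺ + 2e⁻ → Cu, so n(e⁻) = 2 × 0.3147 = 0.6294 mol
Q = 0.6294 × 96500 = 60740 C
t = Q / I = 60740 / 6.36 = 9550 s = 2.65 h

2.65 h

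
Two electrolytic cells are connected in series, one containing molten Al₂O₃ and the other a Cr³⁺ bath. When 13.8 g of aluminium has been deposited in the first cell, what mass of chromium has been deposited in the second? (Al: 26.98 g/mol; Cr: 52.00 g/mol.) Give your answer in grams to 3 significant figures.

26.6 g

n(Al) = 13.8 / 26.98 = 0.5115 mol
Al³⁺ + 3e⁻ → Al, so n(e⁻) = 3 × 0.5115 = 1.535 mol
Since the cells are in series, n(e⁻) in the Cr cell is also 1.535 mol.
Cr³⁺ + 3e⁻ → Cr, so n(Cr) = 1.535 / 3 = 0.5117 mol
m(Cr) = 0.5117 × 52.00 = 26.6 g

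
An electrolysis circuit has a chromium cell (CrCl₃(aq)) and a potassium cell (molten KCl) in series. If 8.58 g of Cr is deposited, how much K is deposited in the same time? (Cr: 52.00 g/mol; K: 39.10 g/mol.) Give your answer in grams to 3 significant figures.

n(Cr) = 8.58 / 52.00 = 0.1650 mol
Cr³⁺ + 3e⁻ → Cr, so n(e⁻) = 3 × 0.1650 = 0.4950 mol
Since the cells are in series, n(e⁻) in the K cell is also 0.4950 mol.
K⁺ + e⁻ → K, so n(K) = 0.4950 mol
m(K) = 0.4950 × 39.10 = 19.4 g

19.4 g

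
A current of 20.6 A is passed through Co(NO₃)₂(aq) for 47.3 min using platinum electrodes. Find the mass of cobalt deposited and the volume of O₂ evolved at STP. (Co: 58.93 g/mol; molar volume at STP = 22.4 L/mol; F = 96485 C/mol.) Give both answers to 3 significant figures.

17.9 g Co; 3.39 L O₂

Q = 20.6 × 2838 = 58460 C; n(e⁻) = 58460 / 96485 = 0.6059 mol
Cathode: Co²⁺ + 2e⁻ → Co → n(Co) = 0.6059/2 = 0.3030 mol → 17.9 g
Anode: 2H₂O → O₂ + 4H⁺ + 4e⁻ → n(O₂) = 0.6059/4 = 0.1515 mol → 3.39 L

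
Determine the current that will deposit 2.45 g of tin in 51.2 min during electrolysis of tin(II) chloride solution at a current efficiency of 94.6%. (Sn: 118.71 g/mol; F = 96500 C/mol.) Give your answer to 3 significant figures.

n(Sn) = 2.45 / 118.71 = 0.02064 mol
Sn²⁺ + 2e⁻ → Sn, so n(e⁻) = 2 × 0.02064 = 0.04128 mol
Q = 0.04128 × 96500 / 0.946 = 4211 C
I = Q / t = 4211 / 3072 s = 1.37 A

1.37 A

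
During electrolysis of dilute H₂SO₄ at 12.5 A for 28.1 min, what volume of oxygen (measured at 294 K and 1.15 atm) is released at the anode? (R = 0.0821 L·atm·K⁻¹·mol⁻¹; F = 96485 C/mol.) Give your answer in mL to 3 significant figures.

Charge passed = 12.5 × 1686 = 21080 C
n(e⁻) = Q/F = 21080/96485 = 0.2185 mol
2H₂O → O₂ + 4H⁺ + 4e⁻, so n(O₂) = 0.2185 / 4 = 0.05463 mol
V = nRT/P = 0.05463 × 0.0821 × 294 / 1.15 = 1.147 L
= 1150 mL

1150 mL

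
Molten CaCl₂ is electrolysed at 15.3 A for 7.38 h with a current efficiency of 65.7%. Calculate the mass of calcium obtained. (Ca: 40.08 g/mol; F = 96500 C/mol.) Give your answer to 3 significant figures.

Q = 15.3 × 26568 = 4.065×10^5 C
n(e⁻) = 4.065×10^5 / 96500 = 4.212 mol
Ca²⁺ + 2e⁻ → Ca, so theoretical m(Ca) = 2.106 × 40.08 = 84.41 g
Actual mass = 65.7% × 84.41 = 55.5 g

55.5 g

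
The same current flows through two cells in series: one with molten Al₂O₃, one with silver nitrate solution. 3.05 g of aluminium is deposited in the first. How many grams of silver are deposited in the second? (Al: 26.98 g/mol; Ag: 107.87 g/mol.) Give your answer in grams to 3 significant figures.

n(Al) = 3.05 / 26.98 = 0.1130 mol
Al³⁺ + 3e⁻ → Al, so n(e⁻) = 3 × 0.1130 = 0.3390 mol
The cells are in series, so the same charge (and hence the same n(e⁻) = 0.3390 mol) passes through both.
Ag⁺ + e⁻ → Ag, so n(Ag) = 0.3390 mol
m(Ag) = 0.3390 × 107.87 = 36.6 g

36.6 g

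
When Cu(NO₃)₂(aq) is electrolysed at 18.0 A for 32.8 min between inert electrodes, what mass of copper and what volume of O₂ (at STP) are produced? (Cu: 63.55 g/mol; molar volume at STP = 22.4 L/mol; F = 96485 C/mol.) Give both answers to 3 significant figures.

Q = 18.0 × 1968 = 35420 C; n(e⁻) = 35420 / 96485 = 0.3671 mol
Cathode: Cu²⁺ + 2e⁻ → Cu → n(Cu) = 0.3671/2 = 0.1836 mol → 11.7 g
Anode: 2H₂O → O₂ + 4H⁺ + 4e⁻ → n(O₂) = 0.3671/4 = 0.09178 mol → 2.06 L

11.7 g Cu; 2.06 L O₂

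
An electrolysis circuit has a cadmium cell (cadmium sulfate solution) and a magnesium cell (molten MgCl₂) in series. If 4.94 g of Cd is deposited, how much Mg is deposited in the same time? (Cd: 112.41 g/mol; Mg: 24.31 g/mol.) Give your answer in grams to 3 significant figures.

n(Cd) = 4.94 / 112.41 = 0.04395 mol
Cd²⁺ + 2e⁻ → Cd, so n(e⁻) = 2 × 0.04395 = 0.08790 mol
The cells are in series, so the same charge (and hence the same n(e⁻) = 0.08790 mol) passes through both.
Mg²⁺ + 2e⁻ → Mg, so n(Mg) = 0.08790 / 2 = 0.04395 mol
m(Mg) = 0.04395 × 24.31 = 1.07 g

1.07 g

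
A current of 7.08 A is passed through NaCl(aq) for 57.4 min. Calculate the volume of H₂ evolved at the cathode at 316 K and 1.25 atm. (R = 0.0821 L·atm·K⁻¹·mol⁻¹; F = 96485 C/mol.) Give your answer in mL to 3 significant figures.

Q = 7.08 A × 3444 s = 24380 C
n(e⁻) = Q/F = 24380/96485 = 0.2527 mol
2H⁺ + 2e⁻ → H₂, so n(H₂) = 0.2527 / 2 = 0.1264 mol
V = nRT/P = 0.1264 × 0.0821 × 316 / 1.25 = 2.623 L
= 2620 mL

2620 mL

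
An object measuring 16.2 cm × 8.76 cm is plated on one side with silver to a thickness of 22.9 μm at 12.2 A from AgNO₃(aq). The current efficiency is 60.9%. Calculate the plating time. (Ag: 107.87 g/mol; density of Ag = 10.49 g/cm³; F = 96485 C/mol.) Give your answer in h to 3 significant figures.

0.114 h

Plated area = 16.2 × 8.76 = 141.9 cm²
Volume = 141.9 × 22.9×10⁻⁴ cm = 0.3250 cm³
m(Ag) = 0.3250 × 10.49 = 3.409 g
n(Ag) = 3.409 / 107.87 = 0.03160 mol; n(e⁻) = 0.03160 mol
Q = 0.03160 × 96485 / 0.609 = 5006 C
t = 5006 / 12.2 = 410.3 s = 0.114 h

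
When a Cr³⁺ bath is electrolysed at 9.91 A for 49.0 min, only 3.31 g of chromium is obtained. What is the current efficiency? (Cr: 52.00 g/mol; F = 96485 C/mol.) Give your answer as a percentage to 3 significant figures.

63.2%

Q = 9.91 × 2940 = 29140 C
n(e⁻) = 29140 / 96485 = 0.3020 mol
Cr³⁺ + 3e⁻ → Cr, so theoretical n(Cr) = 0.1007 mol → 5.236 g
Efficiency = 3.31 / 5.236 = 0.6322 = 63.2%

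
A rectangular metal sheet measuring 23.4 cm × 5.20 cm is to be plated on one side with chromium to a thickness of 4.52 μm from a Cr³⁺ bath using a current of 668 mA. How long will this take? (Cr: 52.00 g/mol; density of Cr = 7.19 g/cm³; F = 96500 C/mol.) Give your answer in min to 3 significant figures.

Plated area = 23.4 × 5.20 = 121.7 cm²
Volume = 121.7 × 4.52×10⁻⁴ cm = 0.05501 cm³
m(Cr) = 0.05501 × 7.19 = 0.3955 g
n(Cr) = 0.3955 / 52.00 = 0.007606 mol; n(e⁻) = 3 × 0.007606 = 0.02282 mol
Q = 0.02282 × 96500 = 2202 C
t = 2202 / 0.668 = 3296 s = 54.9 min

54.9 min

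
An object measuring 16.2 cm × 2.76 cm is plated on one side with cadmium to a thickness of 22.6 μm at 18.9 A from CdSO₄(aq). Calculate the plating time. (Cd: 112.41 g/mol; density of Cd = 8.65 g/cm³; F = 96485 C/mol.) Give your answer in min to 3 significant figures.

Plated area = 16.2 × 2.76 = 44.71 cm²
Volume = 44.71 × 22.6×10⁻⁴ cm = 0.1010 cm³
m(Cd) = 0.1010 × 8.65 = 0.8737 g
n(Cd) = 0.8737 / 112.41 = 0.007772 mol; n(e⁻) = 2 × 0.007772 = 0.01554 mol
Q = 0.01554 × 96485 = 1499 C
t = 1499 / 18.9 = 79.31 s = 1.32 min

1.32 min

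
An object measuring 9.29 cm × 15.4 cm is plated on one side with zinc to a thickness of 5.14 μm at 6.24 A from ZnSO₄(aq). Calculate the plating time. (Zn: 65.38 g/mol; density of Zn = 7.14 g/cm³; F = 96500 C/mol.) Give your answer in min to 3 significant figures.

4.14 min

Plated area = 9.29 × 15.4 = 143.1 cm²
Volume = 143.1 × 5.14×10⁻⁴ cm = 0.07355 cm³
m(Zn) = 0.07355 × 7.14 = 0.5251 g
n(Zn) = 0.5251 / 65.38 = 0.008032 mol; n(e⁻) = 2 × 0.008032 = 0.01606 mol
Q = 0.01606 × 96500 = 1550 C
t = 1550 / 6.24 = 248.4 s = 4.14 min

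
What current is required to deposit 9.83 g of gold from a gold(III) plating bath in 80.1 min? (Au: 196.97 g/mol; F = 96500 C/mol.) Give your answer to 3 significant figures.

3.01 A

n(Au) = 9.83 / 196.97 = 0.04991 mol
Au³⁺ + 3e⁻ → Au, so n(e⁻) = 3 × 0.04991 = 0.1497 mol
Q = 0.1497 × 96500 = 14450 C
I = Q / t = 14450 / 4806 s = 3.01 A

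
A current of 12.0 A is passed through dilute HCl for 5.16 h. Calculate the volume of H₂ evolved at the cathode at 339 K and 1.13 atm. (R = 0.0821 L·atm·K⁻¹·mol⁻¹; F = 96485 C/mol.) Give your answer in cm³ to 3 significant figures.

Q = It = 12.0 × 18576 = 2.229×10^5 C
Moles of electrons = 2.229×10^5 / 96485 = 2.310 mol
2H⁺ + 2e⁻ → H₂, so n(H₂) = 2.310 / 2 = 1.155 mol
V = nRT/P = 1.155 × 0.0821 × 339 / 1.13 = 28.45 L
= 28500 cm³

28500 cm³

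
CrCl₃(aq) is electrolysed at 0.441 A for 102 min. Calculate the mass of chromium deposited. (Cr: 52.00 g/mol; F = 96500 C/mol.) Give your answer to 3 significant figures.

0.485 g

Q = 0.441 A × 6120 s = 2699 C
n(e⁻) = Q/F = 2699/96500 = 0.02797 mol
Cr³⁺ + 3e⁻ → Cr, so n(Cr) = 0.02797 / 3 = 0.009323 mol
m = 0.009323 × 52.00 = 0.485 g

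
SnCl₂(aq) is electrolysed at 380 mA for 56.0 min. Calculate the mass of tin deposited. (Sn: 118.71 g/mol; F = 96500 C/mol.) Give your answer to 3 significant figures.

0.785 g

Q = 0.380 A × 3360 s = 1277 C
n(e⁻) = Q/F = 1277/96500 = 0.01323 mol
Sn²⁺ + 2e⁻ → Sn, so n(Sn) = 0.01323 / 2 = 0.006615 mol
m = 0.006615 × 118.71 = 0.785 g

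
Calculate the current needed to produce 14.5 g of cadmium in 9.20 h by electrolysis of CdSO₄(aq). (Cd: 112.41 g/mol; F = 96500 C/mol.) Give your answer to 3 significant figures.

n(Cd) = 14.5 / 112.41 = 0.1290 mol
Cd²⁺ + 2e⁻ → Cd, so n(e⁻) = 2 × 0.1290 = 0.2580 mol
Q = 0.2580 × 96500 = 24900 C
I = Q / t = 24900 / 33120 s = 0.752 A

0.752 A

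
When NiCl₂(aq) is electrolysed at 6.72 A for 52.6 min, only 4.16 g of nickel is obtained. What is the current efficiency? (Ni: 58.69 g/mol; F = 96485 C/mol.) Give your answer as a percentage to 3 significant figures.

64.5%

Q = 6.72 × 3156 = 21210 C
n(e⁻) = 21210 / 96485 = 0.2198 mol
Ni²⁺ + 2e⁻ → Ni, so theoretical n(Ni) = 0.1099 mol → 6.450 g
Efficiency = 4.16 / 6.450 = 0.6450 = 64.5%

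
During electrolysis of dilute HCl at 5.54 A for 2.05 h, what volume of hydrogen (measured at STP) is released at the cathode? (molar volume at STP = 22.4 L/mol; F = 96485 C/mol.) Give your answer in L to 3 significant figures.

4.75 L

Q = 5.54 A × 7380 s = 40890 C
Moles of electrons = 40890 / 96485 = 0.4238 mol
2H⁺ + 2e⁻ → H₂, so n(H₂) = 0.4238 / 2 = 0.2119 mol
V = 0.2119 × 22.4 = 4.747 L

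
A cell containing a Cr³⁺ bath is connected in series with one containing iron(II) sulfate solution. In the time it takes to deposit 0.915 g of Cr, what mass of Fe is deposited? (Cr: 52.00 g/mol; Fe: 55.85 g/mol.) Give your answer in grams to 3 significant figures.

n(Cr) = 0.915 / 52.00 = 0.01760 mol
Cr³⁺ + 3e⁻ → Cr, so n(e⁻) = 3 × 0.01760 = 0.05280 mol
The cells are in series, so the same charge (and hence the same n(e⁻) = 0.05280 mol) passes through both.
Fe²⁺ + 2e⁻ → Fe, so n(Fe) = 0.05280 / 2 = 0.02640 mol
m(Fe) = 0.02640 × 55.85 = 1.47 g

1.47 g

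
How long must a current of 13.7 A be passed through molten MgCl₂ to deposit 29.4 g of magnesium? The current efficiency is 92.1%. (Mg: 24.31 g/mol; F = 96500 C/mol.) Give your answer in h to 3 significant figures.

5.14 h

n(Mg) = 29.4 / 24.31 = 1.209 mol
Mg²⁺ + 2e⁻ → Mg, so n(e⁻) = 2 × 1.209 = 2.418 mol
Q = 2.418 × 96500 / 0.921 = 2.534×10^5 C
t = Q / I = 2.534×10^5 / 13.7 = 18500 s = 5.14 h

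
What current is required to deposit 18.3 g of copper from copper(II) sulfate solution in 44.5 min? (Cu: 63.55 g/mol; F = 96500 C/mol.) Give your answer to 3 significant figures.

n(Cu) = 18.3 / 63.55 = 0.2880 mol
Cu²⁺ + 2e⁻ → Cu, so n(e⁻) = 2 × 0.2880 = 0.5760 mol
Q = 0.5760 × 96500 = 55580 C
I = Q / t = 55580 / 2670 s = 20.8 A

20.8 A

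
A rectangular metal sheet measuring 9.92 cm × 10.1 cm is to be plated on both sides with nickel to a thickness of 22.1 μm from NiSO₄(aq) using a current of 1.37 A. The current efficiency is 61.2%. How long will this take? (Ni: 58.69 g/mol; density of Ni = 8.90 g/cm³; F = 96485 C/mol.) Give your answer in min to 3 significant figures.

Plated area = 2 × 9.92 × 10.1 = 200.4 cm²
Volume = 200.4 × 22.1×10⁻⁴ cm = 0.4429 cm³
m(Ni) = 0.4429 × 8.90 = 3.942 g
n(Ni) = 3.942 / 58.69 = 0.06717 mol; n(e⁻) = 2 × 0.06717 = 0.1343 mol
Q = 0.1343 × 96485 / 0.612 = 21170 C
t = 21170 / 1.37 = 15450 s = 258 min

258 min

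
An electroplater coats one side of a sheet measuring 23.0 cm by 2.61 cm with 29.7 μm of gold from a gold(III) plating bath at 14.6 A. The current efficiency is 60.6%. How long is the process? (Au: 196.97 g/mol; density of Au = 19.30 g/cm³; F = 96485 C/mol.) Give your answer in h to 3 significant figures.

Plated area = 23.0 × 2.61 = 60.03 cm²
Volume = 60.03 × 29.7×10⁻⁴ cm = 0.1783 cm³
m(Au) = 0.1783 × 19.30 = 3.441 g
n(Au) = 3.441 / 196.97 = 0.01747 mol; n(e⁻) = 3 × 0.01747 = 0.05241 mol
Q = 0.05241 × 96485 / 0.606 = 8345 C
t = 8345 / 14.6 = 571.6 s = 0.159 h

0.159 h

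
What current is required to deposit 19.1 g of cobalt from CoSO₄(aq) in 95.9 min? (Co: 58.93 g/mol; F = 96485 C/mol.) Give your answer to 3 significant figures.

10.9 A

n(Co) = 19.1 / 58.93 = 0.3241 mol
Co²⁺ + 2e⁻ → Co, so n(e⁻) = 2 × 0.3241 = 0.6482 mol
Q = 0.6482 × 96485 = 62540 C
I = Q / t = 62540 / 5754 s = 10.9 A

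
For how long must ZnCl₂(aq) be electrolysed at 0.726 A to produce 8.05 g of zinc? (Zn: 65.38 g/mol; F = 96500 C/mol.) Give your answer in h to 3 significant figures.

n(Zn) = 8.05 / 65.38 = 0.1231 mol
Zn²⁺ + 2e⁻ → Zn, so n(e⁻) = 2 × 0.1231 = 0.2462 mol
Q = 0.2462 × 96500 = 23760 C
t = Q / I = 23760 / 0.726 = 32730 s = 9.09 h

9.09 h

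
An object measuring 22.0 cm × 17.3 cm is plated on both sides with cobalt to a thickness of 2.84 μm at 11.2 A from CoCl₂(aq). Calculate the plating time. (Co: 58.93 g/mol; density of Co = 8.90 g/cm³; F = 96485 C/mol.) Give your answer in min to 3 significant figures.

Plated area = 2 × 22.0 × 17.3 = 761.2 cm²
Volume = 761.2 × 2.84×10⁻⁴ cm = 0.2162 cm³
m(Co) = 0.2162 × 8.90 = 1.924 g
n(Co) = 1.924 / 58.93 = 0.03265 mol; n(e⁻) = 2 × 0.03265 = 0.06530 mol
Q = 0.06530 × 96485 = 6300 C
t = 6300 / 11.2 = 562.5 s = 9.38 min

9.38 min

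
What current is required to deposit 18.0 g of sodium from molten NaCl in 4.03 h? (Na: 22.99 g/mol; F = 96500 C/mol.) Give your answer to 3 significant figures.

n(Na) = 18.0 / 22.99 = 0.7829 mol
Na⁺ + e⁻ → Na, so n(e⁻) = 0.7829 mol
Q = 0.7829 × 96500 = 75550 C
I = Q / t = 75550 / 14508 s = 5.21 A

5.21 A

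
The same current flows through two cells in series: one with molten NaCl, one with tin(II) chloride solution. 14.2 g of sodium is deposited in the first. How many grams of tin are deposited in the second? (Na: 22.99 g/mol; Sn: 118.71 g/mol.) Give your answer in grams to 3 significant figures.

36.7 g

n(Na) = 14.2 / 22.99 = 0.6177 mol
Na⁺ + e⁻ → Na, so n(e⁻) = 0.6177 mol
In series, the same 0.6177 mol of electrons flows through the second cell.
Sn²⁺ + 2e⁻ → Sn, so n(Sn) = 0.6177 / 2 = 0.3089 mol
m(Sn) = 0.3089 × 118.71 = 36.7 g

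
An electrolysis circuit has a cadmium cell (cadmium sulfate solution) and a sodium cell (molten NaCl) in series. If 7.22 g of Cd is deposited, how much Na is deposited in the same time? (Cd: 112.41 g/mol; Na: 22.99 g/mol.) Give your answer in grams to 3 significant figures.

2.95 g

n(Cd) = 7.22 / 112.41 = 0.06423 mol
Cd²⁺ + 2e⁻ → Cd, so n(e⁻) = 2 × 0.06423 = 0.1285 mol
Same current for the same time ⇒ same n(e⁻) = 0.1285 mol in both cells.
Na⁺ + e⁻ → Na, so n(Na) = 0.1285 mol
m(Na) = 0.1285 × 22.99 = 2.95 g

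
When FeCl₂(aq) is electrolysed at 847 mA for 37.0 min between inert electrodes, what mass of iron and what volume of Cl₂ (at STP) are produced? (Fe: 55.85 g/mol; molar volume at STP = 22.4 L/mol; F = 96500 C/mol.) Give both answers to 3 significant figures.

0.544 g Fe; 0.218 L Cl₂

Q = 0.847 × 2220 = 1880 C; n(e⁻) = 1880 / 96500 = 0.01948 mol
Cathode: Fe²⁺ + 2e⁻ → Fe → n(Fe) = 0.01948/2 = 0.009740 mol → 0.544 g
Anode: 2Cl⁻ → Cl₂ + 2e⁻ → n(Cl₂) = 0.01948/2 = 0.009740 mol → 0.218 L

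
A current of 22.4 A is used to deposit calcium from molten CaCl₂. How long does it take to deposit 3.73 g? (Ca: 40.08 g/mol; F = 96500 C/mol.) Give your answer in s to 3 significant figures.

802 s

n(Ca) = 3.73 / 40.08 = 0.09306 mol
Ca²⁺ + 2e⁻ → Ca, so n(e⁻) = 2 × 0.09306 = 0.1861 mol
Q = 0.1861 × 96500 = 17960 C
t = Q / I = 17960 / 22.4 = 801.8 s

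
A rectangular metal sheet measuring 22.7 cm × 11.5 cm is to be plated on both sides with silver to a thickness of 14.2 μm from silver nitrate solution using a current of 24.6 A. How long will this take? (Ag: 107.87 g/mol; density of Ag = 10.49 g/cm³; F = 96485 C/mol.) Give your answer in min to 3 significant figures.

4.71 min

Plated area = 2 × 22.7 × 11.5 = 522.1 cm²
Volume = 522.1 × 14.2×10⁻⁴ cm = 0.7414 cm³
m(Ag) = 0.7414 × 10.49 = 7.777 g
n(Ag) = 7.777 / 107.87 = 0.07210 mol; n(e⁻) = 0.07210 mol
Q = 0.07210 × 96485 = 6957 C
t = 6957 / 24.6 = 282.8 s = 4.71 min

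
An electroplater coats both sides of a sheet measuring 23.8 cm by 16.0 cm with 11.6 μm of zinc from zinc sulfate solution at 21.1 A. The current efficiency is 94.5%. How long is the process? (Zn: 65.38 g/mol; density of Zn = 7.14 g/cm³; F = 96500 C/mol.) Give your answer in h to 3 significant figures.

Plated area = 2 × 23.8 × 16.0 = 761.6 cm²
Volume = 761.6 × 11.6×10⁻⁴ cm = 0.8835 cm³
m(Zn) = 0.8835 × 7.14 = 6.308 g
n(Zn) = 6.308 / 65.38 = 0.09648 mol; n(e⁻) = 2 × 0.09648 = 0.1930 mol
Q = 0.1930 × 96500 / 0.945 = 19710 C
t = 19710 / 21.1 = 934.1 s = 0.259 h

0.259 h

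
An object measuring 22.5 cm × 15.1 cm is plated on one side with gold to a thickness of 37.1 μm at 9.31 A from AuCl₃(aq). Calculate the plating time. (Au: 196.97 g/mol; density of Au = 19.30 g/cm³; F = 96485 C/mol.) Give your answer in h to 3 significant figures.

1.07 h

Plated area = 22.5 × 15.1 = 339.8 cm²
Volume = 339.8 × 37.1×10⁻⁴ cm = 1.261 cm³
m(Au) = 1.261 × 19.30 = 24.34 g
n(Au) = 24.34 / 196.97 = 0.1236 mol; n(e⁻) = 3 × 0.1236 = 0.3708 mol
Q = 0.3708 × 96485 = 35780 C
t = 35780 / 9.31 = 3843 s = 1.07 h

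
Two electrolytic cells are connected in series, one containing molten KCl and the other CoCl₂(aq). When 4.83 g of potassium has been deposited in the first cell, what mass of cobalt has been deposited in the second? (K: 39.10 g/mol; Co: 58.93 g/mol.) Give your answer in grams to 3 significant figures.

n(K) = 4.83 / 39.10 = 0.1235 mol
K⁺ + e⁻ → K, so n(e⁻) = 0.1235 mol
In series, the same 0.1235 mol of electrons flows through the second cell.
Co²⁺ + 2e⁻ → Co, so n(Co) = 0.1235 / 2 = 0.06175 mol
m(Co) = 0.06175 × 58.93 = 3.64 g

3.64 g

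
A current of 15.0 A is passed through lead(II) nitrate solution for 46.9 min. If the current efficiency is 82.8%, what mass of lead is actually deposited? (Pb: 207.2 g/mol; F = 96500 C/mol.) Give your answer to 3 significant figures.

37.5 g

Q = 15.0 × 2814 = 42210 C
n(e⁻) = 42210 / 96500 = 0.4374 mol
Pb²⁺ + 2e⁻ → Pb, so theoretical m(Pb) = 0.2187 × 207.2 = 45.31 g
Actual mass = 82.8% × 45.31 = 37.5 g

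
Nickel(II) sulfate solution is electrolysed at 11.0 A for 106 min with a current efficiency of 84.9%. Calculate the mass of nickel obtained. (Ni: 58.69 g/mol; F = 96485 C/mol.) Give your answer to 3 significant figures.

Q = 11.0 × 6360 = 69960 C
n(e⁻) = 69960 / 96485 = 0.7251 mol
Ni²⁺ + 2e⁻ → Ni, so theoretical m(Ni) = 0.3626 × 58.69 = 21.28 g
Actual mass = 84.9% × 21.28 = 18.1 g

18.1 g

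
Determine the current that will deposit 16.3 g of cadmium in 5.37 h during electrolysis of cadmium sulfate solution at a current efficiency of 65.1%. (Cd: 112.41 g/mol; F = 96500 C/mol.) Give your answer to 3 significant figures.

n(Cd) = 16.3 / 112.41 = 0.1450 mol
Cd²⁺ + 2e⁻ → Cd, so n(e⁻) = 2 × 0.1450 = 0.2900 mol
Q = 0.2900 × 96500 / 0.651 = 42990 C
I = Q / t = 42990 / 19332 s = 2.22 A

2.22 A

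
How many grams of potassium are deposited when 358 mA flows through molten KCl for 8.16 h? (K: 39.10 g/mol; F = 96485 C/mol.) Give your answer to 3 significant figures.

Q = 0.358 A × 29376 s = 10520 C
Moles of electrons = 10520 / 96485 = 0.1090 mol
K⁺ + e⁻ → K, so n(K) = 0.1090 mol
m = 0.1090 × 39.10 = 4.26 g

4.26 g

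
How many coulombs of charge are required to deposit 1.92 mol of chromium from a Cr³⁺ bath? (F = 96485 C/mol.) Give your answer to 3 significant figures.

5.56×10^5 C

Cr³⁺ + 3e⁻ → Cr, so n(e⁻) = 3 × 1.92 = 5.760 mol
Q = 5.760 × 96485 = 5.558×10^5 C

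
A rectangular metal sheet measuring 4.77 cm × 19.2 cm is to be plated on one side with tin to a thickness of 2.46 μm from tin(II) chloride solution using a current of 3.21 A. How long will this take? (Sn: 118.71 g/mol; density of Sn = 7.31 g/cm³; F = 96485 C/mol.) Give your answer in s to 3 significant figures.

83.4 s

Plated area = 4.77 × 19.2 = 91.58 cm²
Volume = 91.58 × 2.46×10⁻⁴ cm = 0.02253 cm³
m(Sn) = 0.02253 × 7.31 = 0.1647 g
n(Sn) = 0.1647 / 118.71 = 0.001387 mol; n(e⁻) = 2 × 0.001387 = 0.002774 mol
Q = 0.002774 × 96485 = 267.6 C
t = 267.6 / 3.21 = 83.36 s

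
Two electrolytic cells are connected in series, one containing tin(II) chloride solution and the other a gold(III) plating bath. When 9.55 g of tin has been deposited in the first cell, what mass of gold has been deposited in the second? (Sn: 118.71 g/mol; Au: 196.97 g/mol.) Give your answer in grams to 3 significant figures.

10.6 g

n(Sn) = 9.55 / 118.71 = 0.08045 mol
Sn²⁺ + 2e⁻ → Sn, so n(e⁻) = 2 × 0.08045 = 0.1609 mol
Since the cells are in series, n(e⁻) in the Au cell is also 0.1609 mol.
Au³⁺ + 3e⁻ → Au, so n(Au) = 0.1609 / 3 = 0.05363 mol
m(Au) = 0.05363 × 196.97 = 10.6 g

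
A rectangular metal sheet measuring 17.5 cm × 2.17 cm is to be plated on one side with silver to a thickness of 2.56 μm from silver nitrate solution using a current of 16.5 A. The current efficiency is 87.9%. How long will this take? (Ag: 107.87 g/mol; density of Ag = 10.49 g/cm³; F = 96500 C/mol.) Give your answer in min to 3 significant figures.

Plated area = 17.5 × 2.17 = 37.98 cm²
Volume = 37.98 × 2.56×10⁻⁴ cm = 0.009723 cm³
m(Ag) = 0.009723 × 10.49 = 0.1020 g
n(Ag) = 0.1020 / 107.87 = 9.456×10^-4 mol; n(e⁻) = 9.456×10^-4 mol
Q = 9.456×10^-4 × 96500 / 0.879 = 103.8 C
t = 103.8 / 16.5 = 6.291 s = 0.105 min

0.105 min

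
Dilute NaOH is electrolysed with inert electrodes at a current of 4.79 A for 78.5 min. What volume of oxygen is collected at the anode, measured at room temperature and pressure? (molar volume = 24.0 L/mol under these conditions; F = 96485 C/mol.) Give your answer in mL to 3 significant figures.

Charge passed = 4.79 × 4710 = 22560 C
Moles of electrons = 22560 / 96485 = 0.2338 mol
2H₂O → O₂ + 4H⁺ + 4e⁻, so n(O₂) = 0.2338 / 4 = 0.05845 mol
V = 0.05845 × 24.0 = 1.403 L
= 1400 mL

1400 mL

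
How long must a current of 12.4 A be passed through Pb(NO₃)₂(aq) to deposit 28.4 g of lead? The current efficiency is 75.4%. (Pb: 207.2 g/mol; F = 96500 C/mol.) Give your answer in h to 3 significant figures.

0.786 h

n(Pb) = 28.4 / 207.2 = 0.1371 mol
Pb²⁺ + 2e⁻ → Pb, so n(e⁻) = 2 × 0.1371 = 0.2742 mol
Q = 0.2742 × 96500 / 0.754 = 35090 C
t = Q / I = 35090 / 12.4 = 2830 s = 0.786 h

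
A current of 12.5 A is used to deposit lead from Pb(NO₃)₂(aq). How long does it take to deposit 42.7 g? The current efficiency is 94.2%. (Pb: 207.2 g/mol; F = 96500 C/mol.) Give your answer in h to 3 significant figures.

0.938 h

n(Pb) = 42.7 / 207.2 = 0.2061 mol
Pb²⁺ + 2e⁻ → Pb, so n(e⁻) = 2 × 0.2061 = 0.4122 mol
Q = 0.4122 × 96500 / 0.942 = 42230 C
t = Q / I = 42230 / 12.5 = 3378 s = 0.938 h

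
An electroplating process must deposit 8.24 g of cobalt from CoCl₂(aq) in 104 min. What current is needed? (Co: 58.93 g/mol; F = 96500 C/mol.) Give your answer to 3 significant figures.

n(Co) = 8.24 / 58.93 = 0.1398 mol
Co²⁺ + 2e⁻ → Co, so n(e⁻) = 2 × 0.1398 = 0.2796 mol
Q = 0.2796 × 96500 = 26980 C
I = Q / t = 26980 / 6240 s = 4.32 A

4.32 A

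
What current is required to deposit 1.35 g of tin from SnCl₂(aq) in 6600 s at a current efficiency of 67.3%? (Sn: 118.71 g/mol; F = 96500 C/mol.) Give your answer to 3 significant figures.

0.494 A

n(Sn) = 1.35 / 118.71 = 0.01137 mol
Sn²⁺ + 2e⁻ → Sn, so n(e⁻) = 2 × 0.01137 = 0.02274 mol
Q = 0.02274 × 96500 / 0.673 = 3261 C
I = Q / t = 3261 / 6600 s = 0.494 A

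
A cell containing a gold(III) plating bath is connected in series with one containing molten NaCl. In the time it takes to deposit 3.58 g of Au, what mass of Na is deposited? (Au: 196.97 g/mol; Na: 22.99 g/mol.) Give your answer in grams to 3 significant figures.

n(Au) = 3.58 / 196.97 = 0.01818 mol
Au³⁺ + 3e⁻ → Au, so n(e⁻) = 3 × 0.01818 = 0.05454 mol
Same current for the same time ⇒ same n(e⁻) = 0.05454 mol in both cells.
Na⁺ + e⁻ → Na, so n(Na) = 0.05454 mol
m(Na) = 0.05454 × 22.99 = 1.25 g

1.25 g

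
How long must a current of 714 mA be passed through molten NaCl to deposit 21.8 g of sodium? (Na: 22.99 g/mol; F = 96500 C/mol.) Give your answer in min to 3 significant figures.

n(Na) = 21.8 / 22.99 = 0.9482 mol
Na⁺ + e⁻ → Na, so n(e⁻) = 0.9482 mol
Q = 0.9482 × 96500 = 91500 C
t = Q / I = 91500 / 0.714 = 1.282×10^5 s = 2140 min

2140 min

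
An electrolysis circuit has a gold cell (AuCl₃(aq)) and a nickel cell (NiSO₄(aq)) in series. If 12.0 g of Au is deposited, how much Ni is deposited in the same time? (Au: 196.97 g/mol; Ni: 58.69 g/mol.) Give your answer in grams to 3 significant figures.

n(Au) = 12.0 / 196.97 = 0.06092 mol
Au³⁺ + 3e⁻ → Au, so n(e⁻) = 3 × 0.06092 = 0.1828 mol
Same current for the same time ⇒ same n(e⁻) = 0.1828 mol in both cells.
Ni²⁺ + 2e⁻ → Ni, so n(Ni) = 0.1828 / 2 = 0.09140 mol
m(Ni) = 0.09140 × 58.69 = 5.36 g

5.36 g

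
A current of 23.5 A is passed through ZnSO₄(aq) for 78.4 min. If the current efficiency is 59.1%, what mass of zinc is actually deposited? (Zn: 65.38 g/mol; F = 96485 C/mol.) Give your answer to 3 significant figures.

22.1 g

Q = 23.5 × 4704 = 1.105×10^5 C
n(e⁻) = 1.105×10^5 / 96485 = 1.145 mol
Zn²⁺ + 2e⁻ → Zn, so theoretical m(Zn) = 0.5725 × 65.38 = 37.43 g
Actual mass = 59.1% × 37.43 = 22.1 g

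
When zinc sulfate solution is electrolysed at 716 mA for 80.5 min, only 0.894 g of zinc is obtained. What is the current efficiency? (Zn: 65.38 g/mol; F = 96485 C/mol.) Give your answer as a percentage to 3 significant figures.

76.3%

Q = 0.716 × 4830 = 3458 C
n(e⁻) = 3458 / 96485 = 0.03584 mol
Zn²⁺ + 2e⁻ → Zn, so theoretical n(Zn) = 0.01792 mol → 1.172 g
Efficiency = 0.894 / 1.172 = 0.7628 = 76.3%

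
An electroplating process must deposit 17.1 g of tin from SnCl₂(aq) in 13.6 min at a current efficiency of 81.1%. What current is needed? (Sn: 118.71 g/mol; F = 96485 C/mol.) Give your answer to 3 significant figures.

n(Sn) = 17.1 / 118.71 = 0.1440 mol
Sn²⁺ + 2e⁻ → Sn, so n(e⁻) = 2 × 0.1440 = 0.2880 mol
Q = 0.2880 × 96485 / 0.811 = 34260 C
I = Q / t = 34260 / 816 s = 42.0 A

42.0 A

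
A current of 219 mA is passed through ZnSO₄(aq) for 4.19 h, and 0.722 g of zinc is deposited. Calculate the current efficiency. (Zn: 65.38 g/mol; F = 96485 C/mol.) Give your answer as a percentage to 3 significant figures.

64.5%

Q = 0.219 × 15084 = 3303 C
n(e⁻) = 3303 / 96485 = 0.03423 mol
Zn²⁺ + 2e⁻ → Zn, so theoretical n(Zn) = 0.01712 mol → 1.119 g
Efficiency = 0.722 / 1.119 = 0.6452 = 64.5%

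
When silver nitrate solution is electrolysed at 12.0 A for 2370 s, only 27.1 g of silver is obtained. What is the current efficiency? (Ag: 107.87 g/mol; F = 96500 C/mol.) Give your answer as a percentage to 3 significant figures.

Q = 12.0 × 2370 = 28440 C
n(e⁻) = 28440 / 96500 = 0.2947 mol
Ag⁺ + e⁻ → Ag, so theoretical n(Ag) = 0.2947 mol → 31.79 g
Efficiency = 27.1 / 31.79 = 0.8525 = 85.2%

85.2%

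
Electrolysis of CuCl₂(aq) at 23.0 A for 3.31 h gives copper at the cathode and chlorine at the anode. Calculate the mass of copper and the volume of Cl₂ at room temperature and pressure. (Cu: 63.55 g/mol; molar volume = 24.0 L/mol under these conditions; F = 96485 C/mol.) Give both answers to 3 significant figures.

Q = 23.0 × 11916 = 2.741×10^5 C; n(e⁻) = 2.741×10^5 / 96485 = 2.841 mol
Cathode: Cu²⁺ + 2e⁻ → Cu → n(Cu) = 2.841/2 = 1.421 mol → 90.3 g
Anode: 2Cl⁻ → Cl₂ + 2e⁻ → n(Cl₂) = 2.841/2 = 1.421 mol → 34.1 L

90.3 g Cu; 34.1 L Cl₂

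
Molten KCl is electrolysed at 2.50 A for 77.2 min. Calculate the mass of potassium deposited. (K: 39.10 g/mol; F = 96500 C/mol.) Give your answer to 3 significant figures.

Q = It = 2.50 × 4632 = 11580 C
Moles of electrons = 11580 / 96500 = 0.1200 mol
K⁺ + e⁻ → K, so n(K) = 0.1200 mol
m = 0.1200 × 39.10 = 4.69 g

4.69 g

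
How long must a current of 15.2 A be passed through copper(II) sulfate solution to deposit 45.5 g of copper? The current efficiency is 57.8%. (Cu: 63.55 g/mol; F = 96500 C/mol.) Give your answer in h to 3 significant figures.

n(Cu) = 45.5 / 63.55 = 0.7160 mol
Cu²⁺ + 2e⁻ → Cu, so n(e⁻) = 2 × 0.7160 = 1.432 mol
Q = 1.432 × 96500 / 0.578 = 2.391×10^5 C
t = Q / I = 2.391×10^5 / 15.2 = 15730 s = 4.37 h

4.37 h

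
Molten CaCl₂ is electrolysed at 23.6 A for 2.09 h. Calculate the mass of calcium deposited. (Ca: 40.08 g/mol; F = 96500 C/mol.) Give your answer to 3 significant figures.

36.9 g

Charge passed = 23.6 × 7524 = 1.776×10^5 C
n(e⁻) = 1.776×10^5 / 96500 = 1.840 mol
Ca²⁺ + 2e⁻ → Ca, so n(Ca) = 1.840 / 2 = 0.9200 mol
m = 0.9200 × 40.08 = 36.9 g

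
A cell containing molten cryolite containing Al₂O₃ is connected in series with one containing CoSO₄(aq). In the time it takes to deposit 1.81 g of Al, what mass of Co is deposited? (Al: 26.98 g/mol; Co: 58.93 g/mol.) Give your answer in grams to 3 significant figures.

n(Al) = 1.81 / 26.98 = 0.06709 mol
Al³⁺ + 3e⁻ → Al, so n(e⁻) = 3 × 0.06709 = 0.2013 mol
Same current for the same time ⇒ same n(e⁻) = 0.2013 mol in both cells.
Co²⁺ + 2e⁻ → Co, so n(Co) = 0.2013 / 2 = 0.1007 mol
m(Co) = 0.1007 × 58.93 = 5.93 g

5.93 g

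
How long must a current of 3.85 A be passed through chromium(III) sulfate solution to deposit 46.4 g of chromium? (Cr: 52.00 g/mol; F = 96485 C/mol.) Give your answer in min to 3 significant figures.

1120 min

n(Cr) = 46.4 / 52.00 = 0.8923 mol
Cr³⁺ + 3e⁻ → Cr, so n(e⁻) = 3 × 0.8923 = 2.677 mol
Q = 2.677 × 96485 = 2.583×10^5 C
t = Q / I = 2.583×10^5 / 3.85 = 67090 s = 1120 min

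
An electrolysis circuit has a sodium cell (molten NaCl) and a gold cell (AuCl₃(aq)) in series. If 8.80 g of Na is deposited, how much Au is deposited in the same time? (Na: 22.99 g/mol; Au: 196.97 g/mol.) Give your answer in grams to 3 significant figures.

n(Na) = 8.80 / 22.99 = 0.3828 mol
Na⁺ + e⁻ → Na, so n(e⁻) = 0.3828 mol
Same current for the same time ⇒ same n(e⁻) = 0.3828 mol in both cells.
Au³⁺ + 3e⁻ → Au, so n(Au) = 0.3828 / 3 = 0.1276 mol
m(Au) = 0.1276 × 196.97 = 25.1 g

25.1 g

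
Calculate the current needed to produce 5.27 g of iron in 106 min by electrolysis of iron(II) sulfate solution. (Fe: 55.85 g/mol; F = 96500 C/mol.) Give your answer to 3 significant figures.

2.86 A

n(Fe) = 5.27 / 55.85 = 0.09436 mol
Fe²⁺ + 2e⁻ → Fe, so n(e⁻) = 2 × 0.09436 = 0.1887 mol
Q = 0.1887 × 96500 = 18210 C
I = Q / t = 18210 / 6360 s = 2.86 A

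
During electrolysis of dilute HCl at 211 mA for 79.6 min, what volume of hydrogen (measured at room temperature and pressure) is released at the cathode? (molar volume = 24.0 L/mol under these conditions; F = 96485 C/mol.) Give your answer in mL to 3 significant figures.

125 mL

Charge passed = 0.211 × 4776 = 1008 C
Moles of electrons = 1008 / 96485 = 0.01045 mol
2H⁺ + 2e⁻ → H₂, so n(H₂) = 0.01045 / 2 = 0.005225 mol
V = 0.005225 × 24.0 = 0.1254 L
= 125 mL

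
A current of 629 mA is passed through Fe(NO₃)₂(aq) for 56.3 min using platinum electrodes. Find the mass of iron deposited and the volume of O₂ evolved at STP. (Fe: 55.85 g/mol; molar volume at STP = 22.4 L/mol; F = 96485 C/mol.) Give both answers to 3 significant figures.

0.615 g Fe; 0.123 L O₂

Q = 0.629 × 3378 = 2125 C; n(e⁻) = 2125 / 96485 = 0.02202 mol
Cathode: Fe²⁺ + 2e⁻ → Fe → n(Fe) = 0.02202/2 = 0.01101 mol → 0.615 g
Anode: 2H₂O → O₂ + 4H⁺ + 4e⁻ → n(O₂) = 0.02202/4 = 0.005505 mol → 0.123 L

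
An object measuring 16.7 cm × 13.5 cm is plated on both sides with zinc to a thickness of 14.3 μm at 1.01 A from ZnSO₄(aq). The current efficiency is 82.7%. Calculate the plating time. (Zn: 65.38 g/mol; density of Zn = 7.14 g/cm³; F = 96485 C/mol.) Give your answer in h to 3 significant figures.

Plated area = 2 × 16.7 × 13.5 = 450.9 cm²
Volume = 450.9 × 14.3×10⁻⁴ cm = 0.6448 cm³
m(Zn) = 0.6448 × 7.14 = 4.604 g
n(Zn) = 4.604 / 65.38 = 0.07042 mol; n(e⁻) = 2 × 0.07042 = 0.1408 mol
Q = 0.1408 × 96485 / 0.827 = 16430 C
t = 16430 / 1.01 = 16270 s = 4.52 h

4.52 h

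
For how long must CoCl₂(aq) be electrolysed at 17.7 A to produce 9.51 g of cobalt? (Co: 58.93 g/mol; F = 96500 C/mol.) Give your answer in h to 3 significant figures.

n(Co) = 9.51 / 58.93 = 0.1614 mol
Co²⁺ + 2e⁻ → Co, so n(e⁻) = 2 × 0.1614 = 0.3228 mol
Q = 0.3228 × 96500 = 31150 C
t = Q / I = 31150 / 17.7 = 1760 s = 0.489 h

0.489 h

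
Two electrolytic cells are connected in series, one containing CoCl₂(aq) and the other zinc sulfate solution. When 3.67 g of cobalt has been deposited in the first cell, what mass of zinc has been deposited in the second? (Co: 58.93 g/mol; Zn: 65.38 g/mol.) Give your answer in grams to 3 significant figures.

4.07 g

n(Co) = 3.67 / 58.93 = 0.06228 mol
Co²⁺ + 2e⁻ → Co, so n(e⁻) = 2 × 0.06228 = 0.1246 mol
In series, the same 0.1246 mol of electrons flows through the second cell.
Zn²⁺ + 2e⁻ → Zn, so n(Zn) = 0.1246 / 2 = 0.06230 mol
m(Zn) = 0.06230 × 65.38 = 4.07 g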